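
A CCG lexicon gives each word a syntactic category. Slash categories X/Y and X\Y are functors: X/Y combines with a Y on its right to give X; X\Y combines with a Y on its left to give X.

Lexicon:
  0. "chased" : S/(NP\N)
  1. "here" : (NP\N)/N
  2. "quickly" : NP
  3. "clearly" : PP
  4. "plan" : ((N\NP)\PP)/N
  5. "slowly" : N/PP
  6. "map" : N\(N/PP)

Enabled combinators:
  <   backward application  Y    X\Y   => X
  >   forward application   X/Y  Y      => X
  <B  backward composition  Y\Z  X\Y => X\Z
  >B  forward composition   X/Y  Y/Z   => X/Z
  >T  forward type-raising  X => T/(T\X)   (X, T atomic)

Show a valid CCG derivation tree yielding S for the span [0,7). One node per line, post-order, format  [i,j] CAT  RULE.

[0,7] S   >
  [0,1] "chased" : S/(NP\N)
  [1,7] NP\N   >
    [1,2] "here" : (NP\N)/N
    [2,7] N   >
      [2,3] N/(N\NP)   >T
        [2,3] "quickly" : NP
      [3,7] N\NP   <
        [3,4] "clearly" : PP
        [4,7] (N\NP)\PP   >
          [4,5] "plan" : ((N\NP)\PP)/N
          [5,7] N   <
            [5,6] "slowly" : N/PP
            [6,7] "map" : N\(N/PP)

[0,1] S/(NP\N)  lex  "chased"
[1,2] (NP\N)/N  lex  "here"
[2,3] NP  lex  "quickly"
[2,3] N/(N\NP)  >T
[3,4] PP  lex  "clearly"
[4,5] ((N\NP)\PP)/N  lex  "plan"
[5,6] N/PP  lex  "slowly"
[6,7] N\(N/PP)  lex  "map"
[5,7] N  <  k=6
[4,7] (N\NP)\PP  >  k=5
[3,7] N\NP  <  k=4
[2,7] N  >  k=3
[1,7] NP\N  >  k=2
[0,7] S  >  k=1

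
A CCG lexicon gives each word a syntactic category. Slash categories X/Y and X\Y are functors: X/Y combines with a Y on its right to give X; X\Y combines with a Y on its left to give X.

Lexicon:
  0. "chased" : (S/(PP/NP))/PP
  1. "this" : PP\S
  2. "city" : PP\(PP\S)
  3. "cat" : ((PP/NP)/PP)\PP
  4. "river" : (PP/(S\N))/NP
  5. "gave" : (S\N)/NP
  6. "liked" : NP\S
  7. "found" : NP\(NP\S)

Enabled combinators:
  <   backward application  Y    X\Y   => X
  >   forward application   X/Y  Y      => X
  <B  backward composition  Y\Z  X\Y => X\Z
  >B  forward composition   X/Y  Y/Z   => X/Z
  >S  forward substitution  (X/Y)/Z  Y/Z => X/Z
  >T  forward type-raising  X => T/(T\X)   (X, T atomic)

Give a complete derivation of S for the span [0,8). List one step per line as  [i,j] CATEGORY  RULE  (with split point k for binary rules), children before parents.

[0,1] (S/(PP/NP))/PP  lex  "chased"
[1,2] PP\S  lex  "this"
[2,3] PP\(PP\S)  lex  "city"
[1,3] PP  <  k=2
[3,4] ((PP/NP)/PP)\PP  lex  "cat"
[1,4] (PP/NP)/PP  <  k=3
[0,4] S/PP  >S  k=1
[4,5] (PP/(S\N))/NP  lex  "river"
[5,6] (S\N)/NP  lex  "gave"
[4,6] PP/NP  >S  k=5
[6,7] NP\S  lex  "liked"
[7,8] NP\(NP\S)  lex  "found"
[6,8] NP  <  k=7
[4,8] PP  >  k=6
[0,8] S  >  k=4

[0,8] S   >
  [0,4] S/PP   >S
    [0,1] "chased" : (S/(PP/NP))/PP
    [1,4] (PP/NP)/PP   <
      [1,3] PP   <
        [1,2] "this" : PP\S
        [2,3] "city" : PP\(PP\S)
      [3,4] "cat" : ((PP/NP)/PP)\PP
  [4,8] PP   >
    [4,6] PP/NP   >S
      [4,5] "river" : (PP/(S\N))/NP
      [5,6] "gave" : (S\N)/NP
    [6,8] NP   <
      [6,7] "liked" : NP\S
      [7,8] "found" : NP\(NP\S)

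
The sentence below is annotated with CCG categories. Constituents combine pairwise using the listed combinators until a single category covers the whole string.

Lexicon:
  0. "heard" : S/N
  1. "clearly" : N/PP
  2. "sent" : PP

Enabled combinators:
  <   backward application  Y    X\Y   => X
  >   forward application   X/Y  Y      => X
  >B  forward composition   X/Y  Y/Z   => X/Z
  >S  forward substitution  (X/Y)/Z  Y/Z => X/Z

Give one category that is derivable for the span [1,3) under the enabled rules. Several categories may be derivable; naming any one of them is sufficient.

[0,3] S   >
  [0,1] "heard" : S/N
  [1,3] N   >
    [1,2] "clearly" : N/PP
    [2,3] "sent" : PP

N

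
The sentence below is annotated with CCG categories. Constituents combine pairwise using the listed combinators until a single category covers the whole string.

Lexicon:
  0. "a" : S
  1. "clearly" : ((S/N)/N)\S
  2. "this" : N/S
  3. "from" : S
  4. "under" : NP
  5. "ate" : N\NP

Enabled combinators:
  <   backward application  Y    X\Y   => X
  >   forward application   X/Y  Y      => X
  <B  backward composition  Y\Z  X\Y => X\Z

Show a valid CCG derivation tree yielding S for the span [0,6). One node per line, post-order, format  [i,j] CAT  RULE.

[0,1] S  lex  "a"
[1,2] ((S/N)/N)\S  lex  "clearly"
[0,2] (S/N)/N  <  k=1
[2,3] N/S  lex  "this"
[3,4] S  lex  "from"
[2,4] N  >  k=3
[0,4] S/N  >  k=2
[4,5] NP  lex  "under"
[5,6] N\NP  lex  "ate"
[4,6] N  <  k=5
[0,6] S  >  k=4

[0,6] S   >
  [0,4] S/N   >
    [0,2] (S/N)/N   <
      [0,1] "a" : S
      [1,2] "clearly" : ((S/N)/N)\S
    [2,4] N   >
      [2,3] "this" : N/S
      [3,4] "from" : S
  [4,6] N   <
    [4,5] "under" : NP
    [5,6] "ate" : N\NP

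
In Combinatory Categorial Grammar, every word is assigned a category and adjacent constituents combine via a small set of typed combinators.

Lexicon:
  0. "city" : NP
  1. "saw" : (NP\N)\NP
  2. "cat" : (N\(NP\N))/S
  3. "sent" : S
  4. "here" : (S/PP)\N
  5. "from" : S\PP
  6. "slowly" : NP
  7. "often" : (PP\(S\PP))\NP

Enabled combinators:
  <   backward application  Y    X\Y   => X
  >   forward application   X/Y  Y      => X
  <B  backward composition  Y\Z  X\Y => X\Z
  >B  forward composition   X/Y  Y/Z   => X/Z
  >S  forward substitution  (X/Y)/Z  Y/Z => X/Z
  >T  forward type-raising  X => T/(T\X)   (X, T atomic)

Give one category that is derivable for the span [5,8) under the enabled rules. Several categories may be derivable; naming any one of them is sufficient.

[0,8] S   >
  [0,5] S/PP   <
    [0,4] N   >
      [0,1] N/(N\NP)   >T
        [0,1] "city" : NP
      [1,4] N\NP   <B
        [1,2] "saw" : (NP\N)\NP
        [2,4] N\(NP\N)   >
          [2,3] "cat" : (N\(NP\N))/S
          [3,4] "sent" : S
    [4,5] "here" : (S/PP)\N
  [5,8] PP   <
    [5,6] "from" : S\PP
    [6,8] PP\(S\PP)   <
      [6,7] "slowly" : NP
      [7,8] "often" : (PP\(S\PP))\NP

PP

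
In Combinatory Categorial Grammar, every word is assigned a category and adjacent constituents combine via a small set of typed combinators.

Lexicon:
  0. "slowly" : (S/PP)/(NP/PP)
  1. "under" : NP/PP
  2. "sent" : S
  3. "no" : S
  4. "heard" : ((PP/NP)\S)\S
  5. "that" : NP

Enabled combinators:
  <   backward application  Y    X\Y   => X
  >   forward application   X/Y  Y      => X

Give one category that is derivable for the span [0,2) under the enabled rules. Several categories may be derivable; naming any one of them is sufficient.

[0,6] S   >
  [0,2] S/PP   >
    [0,1] "slowly" : (S/PP)/(NP/PP)
    [1,2] "under" : NP/PP
  [2,6] PP   >
    [2,5] PP/NP   <
      [2,3] "sent" : S
      [3,5] (PP/NP)\S   <
        [3,4] "no" : S
        [4,5] "heard" : ((PP/NP)\S)\S
    [5,6] "that" : NP

S/PP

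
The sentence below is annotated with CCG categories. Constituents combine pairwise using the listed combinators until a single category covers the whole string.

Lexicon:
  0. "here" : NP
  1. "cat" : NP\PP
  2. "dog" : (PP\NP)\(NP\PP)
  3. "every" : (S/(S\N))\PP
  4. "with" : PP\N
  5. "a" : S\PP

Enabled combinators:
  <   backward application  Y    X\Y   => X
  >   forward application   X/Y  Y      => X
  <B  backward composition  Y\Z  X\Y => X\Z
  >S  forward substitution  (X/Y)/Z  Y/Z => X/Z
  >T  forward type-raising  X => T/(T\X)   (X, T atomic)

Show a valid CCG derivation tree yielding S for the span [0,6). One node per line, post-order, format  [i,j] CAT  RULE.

[0,6] S   >
  [0,4] S/(S\N)   <
    [0,3] PP   <
      [0,1] "here" : NP
      [1,3] PP\NP   <
        [1,2] "cat" : NP\PP
        [2,3] "dog" : (PP\NP)\(NP\PP)
    [3,4] "every" : (S/(S\N))\PP
  [4,6] S\N   <B
    [4,5] "with" : PP\N
    [5,6] "a" : S\PP

[0,1] NP  lex  "here"
[1,2] NP\PP  lex  "cat"
[2,3] (PP\NP)\(NP\PP)  lex  "dog"
[1,3] PP\NP  <  k=2
[0,3] PP  <  k=1
[3,4] (S/(S\N))\PP  lex  "every"
[0,4] S/(S\N)  <  k=3
[4,5] PP\N  lex  "with"
[5,6] S\PP  lex  "a"
[4,6] S\N  <B  k=5
[0,6] S  >  k=4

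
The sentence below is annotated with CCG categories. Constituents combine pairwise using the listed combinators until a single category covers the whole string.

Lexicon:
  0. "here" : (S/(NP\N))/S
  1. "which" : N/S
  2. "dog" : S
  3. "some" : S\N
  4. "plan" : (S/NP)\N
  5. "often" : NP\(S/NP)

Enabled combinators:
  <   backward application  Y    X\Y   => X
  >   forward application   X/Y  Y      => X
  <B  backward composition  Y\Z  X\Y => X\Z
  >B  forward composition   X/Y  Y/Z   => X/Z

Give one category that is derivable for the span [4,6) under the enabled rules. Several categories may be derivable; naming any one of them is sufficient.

[0,6] S   >
  [0,4] S/(NP\N)   >
    [0,1] "here" : (S/(NP\N))/S
    [1,4] S   <
      [1,3] N   >
        [1,2] "which" : N/S
        [2,3] "dog" : S
      [3,4] "some" : S\N
  [4,6] NP\N   <B
    [4,5] "plan" : (S/NP)\N
    [5,6] "often" : NP\(S/NP)

NP\N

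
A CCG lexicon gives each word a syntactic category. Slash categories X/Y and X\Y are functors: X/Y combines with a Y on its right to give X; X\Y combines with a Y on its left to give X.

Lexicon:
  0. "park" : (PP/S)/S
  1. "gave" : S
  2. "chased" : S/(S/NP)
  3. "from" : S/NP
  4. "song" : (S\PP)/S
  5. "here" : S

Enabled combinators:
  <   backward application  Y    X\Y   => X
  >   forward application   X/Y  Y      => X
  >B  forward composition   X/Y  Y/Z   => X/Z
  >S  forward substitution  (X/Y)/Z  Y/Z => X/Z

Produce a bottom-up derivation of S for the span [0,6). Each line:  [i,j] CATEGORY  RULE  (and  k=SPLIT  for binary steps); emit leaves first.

[0,6] S   <
  [0,4] PP   >
    [0,2] PP/S   >
      [0,1] "park" : (PP/S)/S
      [1,2] "gave" : S
    [2,4] S   >
      [2,3] "chased" : S/(S/NP)
      [3,4] "from" : S/NP
  [4,6] S\PP   >
    [4,5] "song" : (S\PP)/S
    [5,6] "here" : S

[0,1] (PP/S)/S  lex  "park"
[1,2] S  lex  "gave"
[0,2] PP/S  >  k=1
[2,3] S/(S/NP)  lex  "chased"
[3,4] S/NP  lex  "from"
[2,4] S  >  k=3
[0,4] PP  >  k=2
[4,5] (S\PP)/S  lex  "song"
[5,6] S  lex  "here"
[4,6] S\PP  >  k=5
[0,6] S  <  k=4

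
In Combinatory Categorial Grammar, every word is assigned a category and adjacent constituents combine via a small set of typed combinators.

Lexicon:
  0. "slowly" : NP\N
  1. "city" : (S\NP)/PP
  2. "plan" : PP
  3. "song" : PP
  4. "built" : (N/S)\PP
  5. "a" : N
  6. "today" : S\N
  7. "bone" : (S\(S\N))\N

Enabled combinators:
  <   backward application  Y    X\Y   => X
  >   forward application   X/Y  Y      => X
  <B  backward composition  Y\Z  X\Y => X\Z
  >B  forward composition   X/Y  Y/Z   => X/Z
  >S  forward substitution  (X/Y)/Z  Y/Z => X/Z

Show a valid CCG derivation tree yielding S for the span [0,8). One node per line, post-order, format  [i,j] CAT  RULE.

[0,1] NP\N  lex  "slowly"
[1,2] (S\NP)/PP  lex  "city"
[2,3] PP  lex  "plan"
[1,3] S\NP  >  k=2
[0,3] S\N  <B  k=1
[3,4] PP  lex  "song"
[4,5] (N/S)\PP  lex  "built"
[3,5] N/S  <  k=4
[5,6] N  lex  "a"
[6,7] S\N  lex  "today"
[5,7] S  <  k=6
[3,7] N  >  k=5
[7,8] (S\(S\N))\N  lex  "bone"
[3,8] S\(S\N)  <  k=7
[0,8] S  <  k=3

[0,8] S   <
  [0,3] S\N   <B
    [0,1] "slowly" : NP\N
    [1,3] S\NP   >
      [1,2] "city" : (S\NP)/PP
      [2,3] "plan" : PP
  [3,8] S\(S\N)   <
    [3,7] N   >
      [3,5] N/S   <
        [3,4] "song" : PP
        [4,5] "built" : (N/S)\PP
      [5,7] S   <
        [5,6] "a" : N
        [6,7] "today" : S\N
    [7,8] "bone" : (S\(S\N))\N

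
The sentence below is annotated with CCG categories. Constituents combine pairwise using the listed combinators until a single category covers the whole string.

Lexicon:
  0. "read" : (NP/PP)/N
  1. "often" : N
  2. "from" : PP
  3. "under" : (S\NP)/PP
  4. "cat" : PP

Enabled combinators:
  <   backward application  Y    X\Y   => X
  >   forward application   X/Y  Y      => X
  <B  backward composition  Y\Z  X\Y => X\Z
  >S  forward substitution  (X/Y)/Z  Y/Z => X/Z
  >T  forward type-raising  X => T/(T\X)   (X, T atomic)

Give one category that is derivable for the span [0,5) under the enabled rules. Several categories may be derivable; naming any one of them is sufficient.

[0,5] S   <
  [0,3] NP   >
    [0,2] NP/PP   >
      [0,1] "read" : (NP/PP)/N
      [1,2] "often" : N
    [2,3] "from" : PP
  [3,5] S\NP   >
    [3,4] "under" : (S\NP)/PP
    [4,5] "cat" : PP

S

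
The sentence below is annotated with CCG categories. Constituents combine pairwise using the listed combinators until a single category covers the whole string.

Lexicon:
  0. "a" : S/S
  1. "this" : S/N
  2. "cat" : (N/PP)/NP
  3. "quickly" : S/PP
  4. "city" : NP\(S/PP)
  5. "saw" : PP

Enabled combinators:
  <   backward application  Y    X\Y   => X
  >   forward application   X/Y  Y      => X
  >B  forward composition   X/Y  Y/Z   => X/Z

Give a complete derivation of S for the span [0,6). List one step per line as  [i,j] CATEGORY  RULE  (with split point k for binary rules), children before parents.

[0,1] S/S  lex  "a"
[1,2] S/N  lex  "this"
[0,2] S/N  >B  k=1
[2,3] (N/PP)/NP  lex  "cat"
[3,4] S/PP  lex  "quickly"
[4,5] NP\(S/PP)  lex  "city"
[3,5] NP  <  k=4
[2,5] N/PP  >  k=3
[0,5] S/PP  >B  k=2
[5,6] PP  lex  "saw"
[0,6] S  >  k=5

[0,6] S   >
  [0,5] S/PP   >B
    [0,2] S/N   >B
      [0,1] "a" : S/S
      [1,2] "this" : S/N
    [2,5] N/PP   >
      [2,3] "cat" : (N/PP)/NP
      [3,5] NP   <
        [3,4] "quickly" : S/PP
        [4,5] "city" : NP\(S/PP)
  [5,6] "saw" : PP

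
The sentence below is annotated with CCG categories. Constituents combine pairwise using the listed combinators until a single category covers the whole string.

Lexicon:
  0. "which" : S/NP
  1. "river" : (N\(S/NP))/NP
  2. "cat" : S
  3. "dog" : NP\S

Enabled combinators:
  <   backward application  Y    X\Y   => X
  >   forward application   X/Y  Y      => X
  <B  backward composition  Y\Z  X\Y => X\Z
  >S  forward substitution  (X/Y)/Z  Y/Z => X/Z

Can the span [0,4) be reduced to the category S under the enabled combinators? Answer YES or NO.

S/NP (N\(S/NP))/NP S NP\S
CKY chart[0,4] = {N}; S ∉ chart

NO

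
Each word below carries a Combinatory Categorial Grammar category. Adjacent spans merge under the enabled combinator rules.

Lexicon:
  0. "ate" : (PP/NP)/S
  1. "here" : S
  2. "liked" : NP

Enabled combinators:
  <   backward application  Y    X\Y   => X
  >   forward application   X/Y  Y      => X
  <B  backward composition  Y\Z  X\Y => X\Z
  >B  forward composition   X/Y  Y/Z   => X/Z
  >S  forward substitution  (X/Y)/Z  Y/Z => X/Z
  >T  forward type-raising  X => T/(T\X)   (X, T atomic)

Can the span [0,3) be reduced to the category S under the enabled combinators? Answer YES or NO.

NO

(PP/NP)/S S NP
CKY chart[0,3] = {N/(N\PP), NP/(NP\PP), PP, PP/(NP\NP), PP/(PP\PP), S/(S\PP)}; S ∉ chart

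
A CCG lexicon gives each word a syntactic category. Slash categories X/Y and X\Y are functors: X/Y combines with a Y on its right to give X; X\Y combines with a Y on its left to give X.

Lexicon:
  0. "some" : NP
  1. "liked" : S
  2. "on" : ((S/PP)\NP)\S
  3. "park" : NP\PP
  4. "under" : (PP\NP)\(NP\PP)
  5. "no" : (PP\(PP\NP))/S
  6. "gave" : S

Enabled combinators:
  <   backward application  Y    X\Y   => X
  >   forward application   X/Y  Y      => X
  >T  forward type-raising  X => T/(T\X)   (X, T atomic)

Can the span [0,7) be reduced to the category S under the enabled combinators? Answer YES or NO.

YES

[0,7] S   >
  [0,3] S/PP   <
    [0,1] "some" : NP
    [1,3] (S/PP)\NP   <
      [1,2] "liked" : S
      [2,3] "on" : ((S/PP)\NP)\S
  [3,7] PP   <
    [3,5] PP\NP   <
      [3,4] "park" : NP\PP
      [4,5] "under" : (PP\NP)\(NP\PP)
    [5,7] PP\(PP\NP)   >
      [5,6] "no" : (PP\(PP\NP))/S
      [6,7] "gave" : S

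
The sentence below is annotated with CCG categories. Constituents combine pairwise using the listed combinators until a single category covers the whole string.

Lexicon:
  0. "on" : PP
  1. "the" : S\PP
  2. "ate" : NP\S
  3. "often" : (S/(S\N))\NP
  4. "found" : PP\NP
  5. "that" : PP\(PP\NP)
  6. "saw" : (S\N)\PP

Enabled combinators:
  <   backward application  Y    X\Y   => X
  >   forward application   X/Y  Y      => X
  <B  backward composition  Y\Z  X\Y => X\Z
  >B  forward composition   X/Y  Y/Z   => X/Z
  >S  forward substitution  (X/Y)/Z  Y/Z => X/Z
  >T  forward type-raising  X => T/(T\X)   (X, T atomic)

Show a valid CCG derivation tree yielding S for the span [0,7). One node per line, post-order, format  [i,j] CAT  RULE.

[0,1] PP  lex  "on"
[0,1] NP/(NP\PP)  >T
[1,2] S\PP  lex  "the"
[2,3] NP\S  lex  "ate"
[1,3] NP\PP  <B  k=2
[0,3] NP  >  k=1
[3,4] (S/(S\N))\NP  lex  "often"
[0,4] S/(S\N)  <  k=3
[4,5] PP\NP  lex  "found"
[5,6] PP\(PP\NP)  lex  "that"
[4,6] PP  <  k=5
[6,7] (S\N)\PP  lex  "saw"
[4,7] S\N  <  k=6
[0,7] S  >  k=4

[0,7] S   >
  [0,4] S/(S\N)   <
    [0,3] NP   >
      [0,1] NP/(NP\PP)   >T
        [0,1] "on" : PP
      [1,3] NP\PP   <B
        [1,2] "the" : S\PP
        [2,3] "ate" : NP\S
    [3,4] "often" : (S/(S\N))\NP
  [4,7] S\N   <
    [4,6] PP   <
      [4,5] "found" : PP\NP
      [5,6] "that" : PP\(PP\NP)
    [6,7] "saw" : (S\N)\PP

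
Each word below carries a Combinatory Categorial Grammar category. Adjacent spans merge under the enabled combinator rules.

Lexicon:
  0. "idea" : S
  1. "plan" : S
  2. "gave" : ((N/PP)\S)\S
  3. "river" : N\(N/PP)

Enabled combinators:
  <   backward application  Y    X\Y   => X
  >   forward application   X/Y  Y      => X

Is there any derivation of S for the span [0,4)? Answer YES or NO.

S S ((N/PP)\S)\S N\(N/PP)
CKY chart[0,4] = {N}; S ∉ chart

NO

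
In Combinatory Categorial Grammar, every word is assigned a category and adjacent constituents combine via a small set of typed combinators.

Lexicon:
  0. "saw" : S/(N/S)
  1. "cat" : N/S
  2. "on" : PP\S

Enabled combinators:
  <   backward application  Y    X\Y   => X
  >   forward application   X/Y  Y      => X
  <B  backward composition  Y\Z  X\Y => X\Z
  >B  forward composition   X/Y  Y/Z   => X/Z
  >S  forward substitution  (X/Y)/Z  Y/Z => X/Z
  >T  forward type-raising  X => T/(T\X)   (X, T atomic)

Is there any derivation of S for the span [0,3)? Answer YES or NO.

S/(N/S) N/S PP\S
CKY chart[0,3] = {N/(N\PP), NP/(NP\PP), PP, PP/(PP\PP), S/(S\PP)}; S ∉ chart

NO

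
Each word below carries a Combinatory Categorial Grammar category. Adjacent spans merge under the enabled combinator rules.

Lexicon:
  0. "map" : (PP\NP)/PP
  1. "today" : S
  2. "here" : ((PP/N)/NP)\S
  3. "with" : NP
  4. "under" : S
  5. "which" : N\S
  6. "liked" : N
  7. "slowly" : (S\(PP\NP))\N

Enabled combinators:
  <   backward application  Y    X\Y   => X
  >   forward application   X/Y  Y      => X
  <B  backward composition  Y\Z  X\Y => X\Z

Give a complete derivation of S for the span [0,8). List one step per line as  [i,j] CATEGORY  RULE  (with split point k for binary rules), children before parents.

[0,8] S   <
  [0,6] PP\NP   >
    [0,1] "map" : (PP\NP)/PP
    [1,6] PP   >
      [1,4] PP/N   >
        [1,3] (PP/N)/NP   <
          [1,2] "today" : S
          [2,3] "here" : ((PP/N)/NP)\S
        [3,4] "with" : NP
      [4,6] N   <
        [4,5] "under" : S
        [5,6] "which" : N\S
  [6,8] S\(PP\NP)   <
    [6,7] "liked" : N
    [7,8] "slowly" : (S\(PP\NP))\N

[0,1] (PP\NP)/PP  lex  "map"
[1,2] S  lex  "today"
[2,3] ((PP/N)/NP)\S  lex  "here"
[1,3] (PP/N)/NP  <  k=2
[3,4] NP  lex  "with"
[1,4] PP/N  >  k=3
[4,5] S  lex  "under"
[5,6] N\S  lex  "which"
[4,6] N  <  k=5
[1,6] PP  >  k=4
[0,6] PP\NP  >  k=1
[6,7] N  lex  "liked"
[7,8] (S\(PP\NP))\N  lex  "slowly"
[6,8] S\(PP\NP)  <  k=7
[0,8] S  <  k=6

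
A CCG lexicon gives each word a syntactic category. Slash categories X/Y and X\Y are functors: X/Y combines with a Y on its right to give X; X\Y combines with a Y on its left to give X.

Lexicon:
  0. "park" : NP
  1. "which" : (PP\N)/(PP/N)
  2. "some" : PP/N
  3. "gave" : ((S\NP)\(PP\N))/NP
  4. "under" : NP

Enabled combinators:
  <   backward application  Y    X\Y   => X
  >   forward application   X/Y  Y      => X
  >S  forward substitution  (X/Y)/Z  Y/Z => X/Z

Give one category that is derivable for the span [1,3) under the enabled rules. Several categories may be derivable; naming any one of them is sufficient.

PP\N

[0,5] S   <
  [0,1] "park" : NP
  [1,5] S\NP   <
    [1,3] PP\N   >
      [1,2] "which" : (PP\N)/(PP/N)
      [2,3] "some" : PP/N
    [3,5] (S\NP)\(PP\N)   >
      [3,4] "gave" : ((S\NP)\(PP\N))/NP
      [4,5] "under" : NP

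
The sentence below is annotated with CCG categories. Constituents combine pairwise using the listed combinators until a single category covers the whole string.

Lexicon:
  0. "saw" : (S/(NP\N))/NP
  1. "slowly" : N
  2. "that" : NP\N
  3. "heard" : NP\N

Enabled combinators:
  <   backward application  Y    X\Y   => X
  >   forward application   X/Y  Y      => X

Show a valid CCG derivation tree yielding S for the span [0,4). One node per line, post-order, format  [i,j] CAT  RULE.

[0,1] (S/(NP\N))/NP  lex  "saw"
[1,2] N  lex  "slowly"
[2,3] NP\N  lex  "that"
[1,3] NP  <  k=2
[0,3] S/(NP\N)  >  k=1
[3,4] NP\N  lex  "heard"
[0,4] S  >  k=3

[0,4] S   >
  [0,3] S/(NP\N)   >
    [0,1] "saw" : (S/(NP\N))/NP
    [1,3] NP   <
      [1,2] "slowly" : N
      [2,3] "that" : NP\N
  [3,4] "heard" : NP\N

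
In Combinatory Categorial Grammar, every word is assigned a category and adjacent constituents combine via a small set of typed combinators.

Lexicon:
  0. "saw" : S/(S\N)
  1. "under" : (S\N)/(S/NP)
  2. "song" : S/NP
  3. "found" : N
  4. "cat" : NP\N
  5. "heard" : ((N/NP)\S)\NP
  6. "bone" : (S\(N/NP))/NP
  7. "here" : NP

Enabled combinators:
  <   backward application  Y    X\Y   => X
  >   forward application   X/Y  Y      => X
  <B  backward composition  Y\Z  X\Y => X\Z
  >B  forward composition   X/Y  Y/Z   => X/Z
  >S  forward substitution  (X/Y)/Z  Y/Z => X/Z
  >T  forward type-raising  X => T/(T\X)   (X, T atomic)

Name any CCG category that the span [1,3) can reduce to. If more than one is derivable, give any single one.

[0,8] S   <
  [0,6] N/NP   <
    [0,3] S   >
      [0,1] "saw" : S/(S\N)
      [1,3] S\N   >
        [1,2] "under" : (S\N)/(S/NP)
        [2,3] "song" : S/NP
    [3,6] (N/NP)\S   <
      [3,5] NP   <
        [3,4] "found" : N
        [4,5] "cat" : NP\N
      [5,6] "heard" : ((N/NP)\S)\NP
  [6,8] S\(N/NP)   >
    [6,7] "bone" : (S\(N/NP))/NP
    [7,8] "here" : NP

S\N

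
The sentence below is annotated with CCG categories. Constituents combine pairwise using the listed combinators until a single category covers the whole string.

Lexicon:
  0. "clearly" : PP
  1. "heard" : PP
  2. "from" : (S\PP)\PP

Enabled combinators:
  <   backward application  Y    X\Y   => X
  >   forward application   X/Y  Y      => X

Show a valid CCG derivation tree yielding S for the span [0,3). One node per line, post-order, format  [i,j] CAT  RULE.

[0,3] S   <
  [0,1] "clearly" : PP
  [1,3] S\PP   <
    [1,2] "heard" : PP
    [2,3] "from" : (S\PP)\PP

[0,1] PP  lex  "clearly"
[1,2] PP  lex  "heard"
[2,3] (S\PP)\PP  lex  "from"
[1,3] S\PP  <  k=2
[0,3] S  <  k=1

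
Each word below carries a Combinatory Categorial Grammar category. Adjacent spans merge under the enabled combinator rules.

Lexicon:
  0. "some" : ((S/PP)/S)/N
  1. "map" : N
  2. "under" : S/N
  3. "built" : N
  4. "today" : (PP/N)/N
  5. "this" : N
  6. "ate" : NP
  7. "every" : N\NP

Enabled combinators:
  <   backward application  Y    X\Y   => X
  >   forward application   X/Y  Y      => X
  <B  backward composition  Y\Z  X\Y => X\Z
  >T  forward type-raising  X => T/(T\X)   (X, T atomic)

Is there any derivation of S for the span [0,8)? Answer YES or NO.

[0,8] S   >
  [0,4] S/PP   >
    [0,2] (S/PP)/S   >
      [0,1] "some" : ((S/PP)/S)/N
      [1,2] "map" : N
    [2,4] S   >
      [2,3] "under" : S/N
      [3,4] "built" : N
  [4,8] PP   >
    [4,6] PP/N   >
      [4,5] "today" : (PP/N)/N
      [5,6] "this" : N
    [6,8] N   >
      [6,7] N/(N\NP)   >T
        [6,7] "ate" : NP
      [7,8] "every" : N\NP

YES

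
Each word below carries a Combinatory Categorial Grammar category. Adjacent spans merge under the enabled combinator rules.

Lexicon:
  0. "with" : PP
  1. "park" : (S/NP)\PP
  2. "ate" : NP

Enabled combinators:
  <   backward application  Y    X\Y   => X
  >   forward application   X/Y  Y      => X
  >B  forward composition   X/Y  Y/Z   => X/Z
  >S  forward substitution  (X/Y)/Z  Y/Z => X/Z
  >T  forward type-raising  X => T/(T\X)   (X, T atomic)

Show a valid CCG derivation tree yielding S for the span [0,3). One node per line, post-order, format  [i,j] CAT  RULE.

[0,3] S   >
  [0,2] S/NP   <
    [0,1] "with" : PP
    [1,2] "park" : (S/NP)\PP
  [2,3] "ate" : NP

[0,1] PP  lex  "with"
[1,2] (S/NP)\PP  lex  "park"
[0,2] S/NP  <  k=1
[2,3] NP  lex  "ate"
[0,3] S  >  k=2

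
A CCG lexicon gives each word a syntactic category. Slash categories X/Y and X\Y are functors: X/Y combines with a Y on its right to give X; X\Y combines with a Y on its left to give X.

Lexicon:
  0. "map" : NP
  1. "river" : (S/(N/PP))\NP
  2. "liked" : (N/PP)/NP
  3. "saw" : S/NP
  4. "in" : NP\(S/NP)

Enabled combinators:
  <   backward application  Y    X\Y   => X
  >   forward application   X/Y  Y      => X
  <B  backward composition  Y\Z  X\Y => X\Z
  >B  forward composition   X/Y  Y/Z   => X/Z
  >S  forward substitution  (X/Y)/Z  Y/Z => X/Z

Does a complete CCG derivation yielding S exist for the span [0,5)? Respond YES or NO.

YES

[0,5] S   >
  [0,2] S/(N/PP)   <
    [0,1] "map" : NP
    [1,2] "river" : (S/(N/PP))\NP
  [2,5] N/PP   >
    [2,3] "liked" : (N/PP)/NP
    [3,5] NP   <
      [3,4] "saw" : S/NP
      [4,5] "in" : NP\(S/NP)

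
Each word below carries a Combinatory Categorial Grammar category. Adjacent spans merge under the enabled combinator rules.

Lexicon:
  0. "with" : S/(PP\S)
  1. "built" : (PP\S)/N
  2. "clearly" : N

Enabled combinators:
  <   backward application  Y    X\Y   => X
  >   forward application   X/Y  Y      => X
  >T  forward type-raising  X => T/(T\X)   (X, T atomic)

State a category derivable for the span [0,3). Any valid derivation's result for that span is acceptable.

[0,3] S   >
  [0,1] "with" : S/(PP\S)
  [1,3] PP\S   >
    [1,2] "built" : (PP\S)/N
    [2,3] "clearly" : N

S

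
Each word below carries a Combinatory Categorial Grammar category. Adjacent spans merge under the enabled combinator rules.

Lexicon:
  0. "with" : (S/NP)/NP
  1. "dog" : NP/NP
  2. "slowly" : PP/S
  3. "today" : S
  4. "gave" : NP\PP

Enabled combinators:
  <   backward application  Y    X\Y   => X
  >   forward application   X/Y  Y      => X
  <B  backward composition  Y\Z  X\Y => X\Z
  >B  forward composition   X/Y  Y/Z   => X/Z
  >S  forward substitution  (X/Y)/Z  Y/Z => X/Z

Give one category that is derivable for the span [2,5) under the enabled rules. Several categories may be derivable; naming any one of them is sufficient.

[0,5] S   >
  [0,2] S/NP   >S
    [0,1] "with" : (S/NP)/NP
    [1,2] "dog" : NP/NP
  [2,5] NP   <
    [2,4] PP   >
      [2,3] "slowly" : PP/S
      [3,4] "today" : S
    [4,5] "gave" : NP\PP

NP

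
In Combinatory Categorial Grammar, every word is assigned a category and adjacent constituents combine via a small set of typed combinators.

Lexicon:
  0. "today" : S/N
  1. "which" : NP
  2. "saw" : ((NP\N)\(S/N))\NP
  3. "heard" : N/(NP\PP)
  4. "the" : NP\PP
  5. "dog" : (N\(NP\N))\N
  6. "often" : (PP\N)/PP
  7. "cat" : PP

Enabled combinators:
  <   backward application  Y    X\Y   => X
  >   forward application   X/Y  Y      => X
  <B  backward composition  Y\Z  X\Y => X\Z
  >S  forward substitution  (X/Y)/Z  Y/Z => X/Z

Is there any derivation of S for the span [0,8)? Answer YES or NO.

NO

S/N NP ((NP\N)\(S/N))\NP N/(NP\PP) NP\PP (N\(NP\N))\N (PP\N)/PP PP
CKY chart[0,8] = {PP}; S ∉ chart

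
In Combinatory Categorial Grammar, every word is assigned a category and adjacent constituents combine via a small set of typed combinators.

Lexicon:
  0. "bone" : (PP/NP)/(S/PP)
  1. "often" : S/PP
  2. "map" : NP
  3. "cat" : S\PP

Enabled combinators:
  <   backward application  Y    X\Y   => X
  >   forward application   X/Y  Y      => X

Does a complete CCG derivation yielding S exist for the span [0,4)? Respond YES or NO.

YES

[0,4] S   <
  [0,3] PP   >
    [0,2] PP/NP   >
      [0,1] "bone" : (PP/NP)/(S/PP)
      [1,2] "often" : S/PP
    [2,3] "map" : NP
  [3,4] "cat" : S\PP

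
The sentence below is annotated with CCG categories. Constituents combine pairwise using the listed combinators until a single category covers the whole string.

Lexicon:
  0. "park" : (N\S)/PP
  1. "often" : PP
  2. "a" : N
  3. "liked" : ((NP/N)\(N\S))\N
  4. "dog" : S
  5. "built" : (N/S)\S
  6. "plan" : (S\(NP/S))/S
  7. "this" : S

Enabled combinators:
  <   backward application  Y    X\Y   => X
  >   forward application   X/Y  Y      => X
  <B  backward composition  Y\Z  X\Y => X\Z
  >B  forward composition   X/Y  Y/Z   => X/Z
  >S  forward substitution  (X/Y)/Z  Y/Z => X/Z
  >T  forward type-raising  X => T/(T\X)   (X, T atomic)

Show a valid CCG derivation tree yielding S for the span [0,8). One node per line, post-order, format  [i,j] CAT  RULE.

[0,1] (N\S)/PP  lex  "park"
[1,2] PP  lex  "often"
[0,2] N\S  >  k=1
[2,3] N  lex  "a"
[3,4] ((NP/N)\(N\S))\N  lex  "liked"
[2,4] (NP/N)\(N\S)  <  k=3
[0,4] NP/N  <  k=2
[4,5] S  lex  "dog"
[5,6] (N/S)\S  lex  "built"
[4,6] N/S  <  k=5
[0,6] NP/S  >B  k=4
[6,7] (S\(NP/S))/S  lex  "plan"
[7,8] S  lex  "this"
[6,8] S\(NP/S)  >  k=7
[0,8] S  <  k=6

[0,8] S   <
  [0,6] NP/S   >B
    [0,4] NP/N   <
      [0,2] N\S   >
        [0,1] "park" : (N\S)/PP
        [1,2] "often" : PP
      [2,4] (NP/N)\(N\S)   <
        [2,3] "a" : N
        [3,4] "liked" : ((NP/N)\(N\S))\N
    [4,6] N/S   <
      [4,5] "dog" : S
      [5,6] "built" : (N/S)\S
  [6,8] S\(NP/S)   >
    [6,7] "plan" : (S\(NP/S))/S
    [7,8] "this" : S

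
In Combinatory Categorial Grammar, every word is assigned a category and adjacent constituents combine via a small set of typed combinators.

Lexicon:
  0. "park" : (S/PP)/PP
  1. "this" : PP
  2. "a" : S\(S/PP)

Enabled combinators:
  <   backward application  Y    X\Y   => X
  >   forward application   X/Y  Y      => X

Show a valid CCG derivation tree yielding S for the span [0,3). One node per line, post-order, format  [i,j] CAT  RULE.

[0,1] (S/PP)/PP  lex  "park"
[1,2] PP  lex  "this"
[0,2] S/PP  >  k=1
[2,3] S\(S/PP)  lex  "a"
[0,3] S  <  k=2

[0,3] S   <
  [0,2] S/PP   >
    [0,1] "park" : (S/PP)/PP
    [1,2] "this" : PP
  [2,3] "a" : S\(S/PP)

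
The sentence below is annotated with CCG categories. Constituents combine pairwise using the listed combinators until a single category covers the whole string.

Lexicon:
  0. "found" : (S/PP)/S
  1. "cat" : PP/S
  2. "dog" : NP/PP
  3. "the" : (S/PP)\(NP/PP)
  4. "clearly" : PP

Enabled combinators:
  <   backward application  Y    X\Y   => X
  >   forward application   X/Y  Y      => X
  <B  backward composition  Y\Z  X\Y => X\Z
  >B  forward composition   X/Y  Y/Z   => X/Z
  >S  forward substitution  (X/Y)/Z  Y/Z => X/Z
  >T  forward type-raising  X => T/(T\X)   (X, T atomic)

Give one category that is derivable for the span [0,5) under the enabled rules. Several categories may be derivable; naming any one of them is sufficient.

[0,5] S   >
  [0,4] S/PP   >B
    [0,2] S/S   >S
      [0,1] "found" : (S/PP)/S
      [1,2] "cat" : PP/S
    [2,4] S/PP   <
      [2,3] "dog" : NP/PP
      [3,4] "the" : (S/PP)\(NP/PP)
  [4,5] "clearly" : PP

S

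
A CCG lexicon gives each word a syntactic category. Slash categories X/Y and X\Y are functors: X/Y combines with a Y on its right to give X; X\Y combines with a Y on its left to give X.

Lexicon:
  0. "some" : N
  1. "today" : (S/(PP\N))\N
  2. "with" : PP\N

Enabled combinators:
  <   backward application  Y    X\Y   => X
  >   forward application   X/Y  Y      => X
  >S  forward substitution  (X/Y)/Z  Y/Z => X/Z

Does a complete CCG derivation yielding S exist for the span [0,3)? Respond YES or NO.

[0,3] S   >
  [0,2] S/(PP\N)   <
    [0,1] "some" : N
    [1,2] "today" : (S/(PP\N))\N
  [2,3] "with" : PP\N

YES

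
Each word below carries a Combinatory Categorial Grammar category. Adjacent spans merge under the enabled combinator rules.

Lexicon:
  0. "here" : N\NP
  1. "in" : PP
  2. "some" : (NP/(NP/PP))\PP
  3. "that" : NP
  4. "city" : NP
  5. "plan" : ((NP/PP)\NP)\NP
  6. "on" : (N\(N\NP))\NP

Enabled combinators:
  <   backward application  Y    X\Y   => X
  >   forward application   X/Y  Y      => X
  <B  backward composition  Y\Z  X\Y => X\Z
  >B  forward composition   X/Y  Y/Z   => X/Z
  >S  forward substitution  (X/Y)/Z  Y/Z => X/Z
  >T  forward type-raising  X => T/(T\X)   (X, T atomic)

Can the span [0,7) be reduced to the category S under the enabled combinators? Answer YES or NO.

N\NP PP (NP/(NP/PP))\PP NP NP ((NP/PP)\NP)\NP (N\(N\NP))\NP
CKY chart[0,7] = {N, N/(N\N), NP/(NP\N), PP/(PP\N), S/(S\N)}; S ∉ chart

NO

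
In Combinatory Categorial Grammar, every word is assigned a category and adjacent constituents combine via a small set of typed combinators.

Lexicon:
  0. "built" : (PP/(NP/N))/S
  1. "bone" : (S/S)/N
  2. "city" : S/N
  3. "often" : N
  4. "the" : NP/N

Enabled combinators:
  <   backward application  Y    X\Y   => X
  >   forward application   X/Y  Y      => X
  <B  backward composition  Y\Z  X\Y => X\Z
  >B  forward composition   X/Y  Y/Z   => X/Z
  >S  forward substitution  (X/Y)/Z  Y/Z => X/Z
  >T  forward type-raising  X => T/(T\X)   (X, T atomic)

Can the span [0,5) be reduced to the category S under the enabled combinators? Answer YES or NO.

(PP/(NP/N))/S (S/S)/N S/N N NP/N
CKY chart[0,5] = {N/(N\PP), NP/(NP\PP), PP, PP/(PP\PP), S/(S\PP)}; S ∉ chart

NO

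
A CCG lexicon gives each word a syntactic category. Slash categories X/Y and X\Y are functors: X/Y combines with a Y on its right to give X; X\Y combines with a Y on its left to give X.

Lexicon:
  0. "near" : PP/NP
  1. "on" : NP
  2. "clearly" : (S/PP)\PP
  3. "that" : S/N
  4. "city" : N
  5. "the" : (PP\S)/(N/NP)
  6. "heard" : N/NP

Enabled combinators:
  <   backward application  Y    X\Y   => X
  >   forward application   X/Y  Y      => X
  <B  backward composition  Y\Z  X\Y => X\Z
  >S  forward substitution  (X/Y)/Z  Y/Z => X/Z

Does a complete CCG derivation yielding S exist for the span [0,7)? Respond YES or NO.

[0,7] S   >
  [0,3] S/PP   <
    [0,2] PP   >
      [0,1] "near" : PP/NP
      [1,2] "on" : NP
    [2,3] "clearly" : (S/PP)\PP
  [3,7] PP   <
    [3,5] S   >
      [3,4] "that" : S/N
      [4,5] "city" : N
    [5,7] PP\S   >
      [5,6] "the" : (PP\S)/(N/NP)
      [6,7] "heard" : N/NP

YES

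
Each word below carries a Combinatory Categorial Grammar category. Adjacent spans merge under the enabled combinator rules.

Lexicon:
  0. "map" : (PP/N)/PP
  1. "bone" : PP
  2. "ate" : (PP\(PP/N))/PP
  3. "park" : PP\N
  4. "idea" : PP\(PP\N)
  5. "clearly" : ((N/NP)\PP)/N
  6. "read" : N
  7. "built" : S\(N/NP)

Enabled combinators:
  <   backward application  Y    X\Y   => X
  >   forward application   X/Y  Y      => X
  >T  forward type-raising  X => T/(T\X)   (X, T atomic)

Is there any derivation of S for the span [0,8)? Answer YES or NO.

[0,8] S   <
  [0,7] N/NP   <
    [0,5] PP   <
      [0,2] PP/N   >
        [0,1] "map" : (PP/N)/PP
        [1,2] "bone" : PP
      [2,5] PP\(PP/N)   >
        [2,3] "ate" : (PP\(PP/N))/PP
        [3,5] PP   <
          [3,4] "park" : PP\N
          [4,5] "idea" : PP\(PP\N)
    [5,7] (N/NP)\PP   >
      [5,6] "clearly" : ((N/NP)\PP)/N
      [6,7] "read" : N
  [7,8] "built" : S\(N/NP)

YES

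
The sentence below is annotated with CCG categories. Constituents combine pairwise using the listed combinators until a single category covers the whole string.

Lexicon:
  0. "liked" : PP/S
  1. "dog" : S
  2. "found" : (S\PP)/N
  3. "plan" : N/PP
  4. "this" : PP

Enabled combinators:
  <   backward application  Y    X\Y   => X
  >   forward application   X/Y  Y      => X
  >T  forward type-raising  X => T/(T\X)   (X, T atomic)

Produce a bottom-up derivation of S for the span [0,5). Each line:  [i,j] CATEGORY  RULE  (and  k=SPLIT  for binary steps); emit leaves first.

[0,1] PP/S  lex  "liked"
[1,2] S  lex  "dog"
[0,2] PP  >  k=1
[2,3] (S\PP)/N  lex  "found"
[3,4] N/PP  lex  "plan"
[4,5] PP  lex  "this"
[3,5] N  >  k=4
[2,5] S\PP  >  k=3
[0,5] S  <  k=2

[0,5] S   <
  [0,2] PP   >
    [0,1] "liked" : PP/S
    [1,2] "dog" : S
  [2,5] S\PP   >
    [2,3] "found" : (S\PP)/N
    [3,5] N   >
      [3,4] "plan" : N/PP
      [4,5] "this" : PP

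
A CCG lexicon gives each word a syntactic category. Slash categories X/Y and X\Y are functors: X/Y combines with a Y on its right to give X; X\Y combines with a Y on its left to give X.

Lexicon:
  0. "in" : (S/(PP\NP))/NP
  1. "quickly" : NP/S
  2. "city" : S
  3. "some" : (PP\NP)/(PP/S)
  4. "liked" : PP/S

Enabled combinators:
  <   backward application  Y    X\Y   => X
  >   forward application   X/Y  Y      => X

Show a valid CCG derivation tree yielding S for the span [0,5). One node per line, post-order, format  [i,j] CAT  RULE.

[0,1] (S/(PP\NP))/NP  lex  "in"
[1,2] NP/S  lex  "quickly"
[2,3] S  lex  "city"
[1,3] NP  >  k=2
[0,3] S/(PP\NP)  >  k=1
[3,4] (PP\NP)/(PP/S)  lex  "some"
[4,5] PP/S  lex  "liked"
[3,5] PP\NP  >  k=4
[0,5] S  >  k=3

[0,5] S   >
  [0,3] S/(PP\NP)   >
    [0,1] "in" : (S/(PP\NP))/NP
    [1,3] NP   >
      [1,2] "quickly" : NP/S
      [2,3] "city" : S
  [3,5] PP\NP   >
    [3,4] "some" : (PP\NP)/(PP/S)
    [4,5] "liked" : PP/S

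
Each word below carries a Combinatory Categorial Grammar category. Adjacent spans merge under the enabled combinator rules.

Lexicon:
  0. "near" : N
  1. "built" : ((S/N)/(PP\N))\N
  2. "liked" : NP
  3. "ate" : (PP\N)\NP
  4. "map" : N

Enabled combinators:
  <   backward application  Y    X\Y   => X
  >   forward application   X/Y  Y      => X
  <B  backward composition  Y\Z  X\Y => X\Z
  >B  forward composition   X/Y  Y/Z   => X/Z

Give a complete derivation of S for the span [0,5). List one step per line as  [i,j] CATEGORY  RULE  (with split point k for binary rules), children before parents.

[0,5] S   >
  [0,4] S/N   >
    [0,2] (S/N)/(PP\N)   <
      [0,1] "near" : N
      [1,2] "built" : ((S/N)/(PP\N))\N
    [2,4] PP\N   <
      [2,3] "liked" : NP
      [3,4] "ate" : (PP\N)\NP
  [4,5] "map" : N

[0,1] N  lex  "near"
[1,2] ((S/N)/(PP\N))\N  lex  "built"
[0,2] (S/N)/(PP\N)  <  k=1
[2,3] NP  lex  "liked"
[3,4] (PP\N)\NP  lex  "ate"
[2,4] PP\N  <  k=3
[0,4] S/N  >  k=2
[4,5] N  lex  "map"
[0,5] S  >  k=4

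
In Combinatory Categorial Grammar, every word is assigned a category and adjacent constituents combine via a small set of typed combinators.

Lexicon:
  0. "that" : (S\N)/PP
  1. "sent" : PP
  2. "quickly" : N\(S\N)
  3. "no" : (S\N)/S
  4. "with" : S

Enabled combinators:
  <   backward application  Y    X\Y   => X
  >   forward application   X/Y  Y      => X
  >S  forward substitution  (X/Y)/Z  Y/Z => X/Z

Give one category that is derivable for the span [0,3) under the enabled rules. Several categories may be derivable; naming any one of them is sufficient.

[0,5] S   <
  [0,3] N   <
    [0,2] S\N   >
      [0,1] "that" : (S\N)/PP
      [1,2] "sent" : PP
    [2,3] "quickly" : N\(S\N)
  [3,5] S\N   >
    [3,4] "no" : (S\N)/S
    [4,5] "with" : S

N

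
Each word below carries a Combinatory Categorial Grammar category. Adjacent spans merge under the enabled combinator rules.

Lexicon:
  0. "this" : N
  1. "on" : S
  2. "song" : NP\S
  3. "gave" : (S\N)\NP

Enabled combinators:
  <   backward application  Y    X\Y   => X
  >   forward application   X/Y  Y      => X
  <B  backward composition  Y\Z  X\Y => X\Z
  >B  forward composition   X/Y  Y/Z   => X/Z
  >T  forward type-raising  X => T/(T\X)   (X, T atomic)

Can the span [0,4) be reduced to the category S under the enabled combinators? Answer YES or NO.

[0,4] S   >
  [0,1] S/(S\N)   >T
    [0,1] "this" : N
  [1,4] S\N   <
    [1,3] NP   <
      [1,2] "on" : S
      [2,3] "song" : NP\S
    [3,4] "gave" : (S\N)\NP

YES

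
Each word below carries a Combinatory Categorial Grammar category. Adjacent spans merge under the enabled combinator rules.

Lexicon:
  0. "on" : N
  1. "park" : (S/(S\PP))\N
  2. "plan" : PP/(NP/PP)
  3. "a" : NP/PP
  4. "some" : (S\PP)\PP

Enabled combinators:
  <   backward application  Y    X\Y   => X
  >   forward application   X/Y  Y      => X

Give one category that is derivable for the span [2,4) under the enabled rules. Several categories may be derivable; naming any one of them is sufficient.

[0,5] S   >
  [0,2] S/(S\PP)   <
    [0,1] "on" : N
    [1,2] "park" : (S/(S\PP))\N
  [2,5] S\PP   <
    [2,4] PP   >
      [2,3] "plan" : PP/(NP/PP)
      [3,4] "a" : NP/PP
    [4,5] "some" : (S\PP)\PP

PP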